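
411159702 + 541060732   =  952220434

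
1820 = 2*910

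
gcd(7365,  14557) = 1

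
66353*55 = 3649415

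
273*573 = 156429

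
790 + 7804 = 8594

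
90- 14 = 76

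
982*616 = 604912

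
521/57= 9 + 8/57 = 9.14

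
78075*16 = 1249200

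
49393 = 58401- 9008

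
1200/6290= 120/629 = 0.19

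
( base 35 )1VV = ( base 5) 33331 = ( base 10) 2341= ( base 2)100100100101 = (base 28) 2RH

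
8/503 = 8/503 = 0.02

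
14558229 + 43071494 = 57629723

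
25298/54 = 468+13/27 = 468.48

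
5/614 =5/614 = 0.01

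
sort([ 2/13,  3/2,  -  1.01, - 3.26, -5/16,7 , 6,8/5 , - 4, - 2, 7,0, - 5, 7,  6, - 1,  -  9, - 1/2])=[ - 9, - 5,- 4,-3.26,-2, - 1.01,  -  1, - 1/2, - 5/16,  0, 2/13, 3/2,8/5,  6, 6,7, 7,7] 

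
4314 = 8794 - 4480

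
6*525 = 3150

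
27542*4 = 110168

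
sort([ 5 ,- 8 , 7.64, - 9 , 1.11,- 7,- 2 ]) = [ - 9,  -  8, - 7,- 2, 1.11,  5,  7.64 ] 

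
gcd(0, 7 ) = 7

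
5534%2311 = 912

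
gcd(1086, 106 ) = 2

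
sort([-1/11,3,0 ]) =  [ - 1/11,0,3]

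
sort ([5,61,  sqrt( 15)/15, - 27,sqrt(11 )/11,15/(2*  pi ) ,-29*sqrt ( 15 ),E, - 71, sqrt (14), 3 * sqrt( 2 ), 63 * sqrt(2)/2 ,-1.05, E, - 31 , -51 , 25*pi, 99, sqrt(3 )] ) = [  -  29*sqrt(15 ), - 71, - 51,-31,-27, - 1.05,sqrt(15 ) /15, sqrt(11) /11, sqrt(3 ),15/( 2*pi ) , E,E,sqrt(14 ),3*sqrt(2), 5, 63*sqrt(2)/2, 61,25*pi,  99 ] 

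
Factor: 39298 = 2^1 * 7^2 *401^1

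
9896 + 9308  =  19204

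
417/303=1 + 38/101 = 1.38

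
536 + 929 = 1465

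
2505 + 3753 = 6258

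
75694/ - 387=-75694/387=- 195.59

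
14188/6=7094/3 = 2364.67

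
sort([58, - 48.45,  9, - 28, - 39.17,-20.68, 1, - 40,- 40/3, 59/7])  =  [ - 48.45, - 40, - 39.17, - 28, - 20.68, - 40/3, 1,59/7, 9, 58]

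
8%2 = 0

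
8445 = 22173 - 13728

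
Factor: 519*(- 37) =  - 19203 = - 3^1*37^1*173^1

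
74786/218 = 37393/109 = 343.06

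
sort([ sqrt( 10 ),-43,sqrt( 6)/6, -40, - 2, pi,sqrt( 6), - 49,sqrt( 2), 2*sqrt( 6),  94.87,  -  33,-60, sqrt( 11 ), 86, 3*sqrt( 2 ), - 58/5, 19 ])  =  [ - 60,-49,  -  43, - 40, -33, -58/5,-2,sqrt(6 ) /6, sqrt(2 ), sqrt(6 ),pi,sqrt( 10 ), sqrt( 11) , 3*sqrt( 2), 2*sqrt(6 ),  19 , 86, 94.87 ]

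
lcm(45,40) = 360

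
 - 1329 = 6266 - 7595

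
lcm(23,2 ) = 46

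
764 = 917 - 153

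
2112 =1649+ 463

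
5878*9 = 52902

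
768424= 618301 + 150123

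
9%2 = 1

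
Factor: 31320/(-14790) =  - 2^2*3^2*17^( - 1) = - 36/17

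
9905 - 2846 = 7059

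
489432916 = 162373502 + 327059414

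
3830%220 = 90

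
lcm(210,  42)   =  210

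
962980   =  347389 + 615591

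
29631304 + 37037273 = 66668577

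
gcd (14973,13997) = 1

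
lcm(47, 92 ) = 4324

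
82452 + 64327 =146779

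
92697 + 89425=182122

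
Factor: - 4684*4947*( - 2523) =2^2*3^2*17^1*29^2 * 97^1*1171^1 =58462320204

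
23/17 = 23/17=1.35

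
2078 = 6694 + -4616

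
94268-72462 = 21806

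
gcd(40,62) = 2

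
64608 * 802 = 51815616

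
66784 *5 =333920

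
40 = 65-25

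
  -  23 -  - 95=72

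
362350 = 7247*50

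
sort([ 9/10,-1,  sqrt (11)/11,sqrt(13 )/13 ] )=[ - 1,sqrt ( 13 ) /13,sqrt (11 )/11,9/10]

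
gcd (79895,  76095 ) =95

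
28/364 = 1/13 = 0.08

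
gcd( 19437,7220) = 19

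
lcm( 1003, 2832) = 48144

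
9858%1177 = 442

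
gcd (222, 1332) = 222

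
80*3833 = 306640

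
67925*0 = 0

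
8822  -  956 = 7866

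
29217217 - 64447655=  - 35230438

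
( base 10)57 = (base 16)39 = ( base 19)30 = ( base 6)133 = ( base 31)1Q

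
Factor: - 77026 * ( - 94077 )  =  7246375002 = 2^1*3^2*19^1*2027^1*10453^1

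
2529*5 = 12645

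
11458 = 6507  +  4951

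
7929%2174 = 1407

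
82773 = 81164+1609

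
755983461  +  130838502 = 886821963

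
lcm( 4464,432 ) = 13392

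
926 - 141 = 785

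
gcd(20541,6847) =6847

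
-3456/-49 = 3456/49 = 70.53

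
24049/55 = 24049/55 = 437.25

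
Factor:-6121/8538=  - 2^ ( - 1)*3^( - 1)* 1423^(  -  1)*6121^1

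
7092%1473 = 1200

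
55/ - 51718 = - 55/51718 = - 0.00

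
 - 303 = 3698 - 4001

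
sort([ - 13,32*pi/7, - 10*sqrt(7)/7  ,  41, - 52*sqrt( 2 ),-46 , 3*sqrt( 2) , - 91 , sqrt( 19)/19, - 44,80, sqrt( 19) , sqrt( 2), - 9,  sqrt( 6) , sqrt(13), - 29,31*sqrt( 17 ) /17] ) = [-91, - 52*sqrt(2), - 46,  -  44, - 29, - 13, - 9 , - 10*sqrt( 7)/7, sqrt( 19 ) /19 , sqrt(2) , sqrt( 6), sqrt( 13) , 3*sqrt( 2),sqrt( 19 ), 31 *sqrt ( 17) /17 , 32*pi/7, 41, 80]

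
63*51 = 3213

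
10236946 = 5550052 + 4686894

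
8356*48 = 401088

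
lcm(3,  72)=72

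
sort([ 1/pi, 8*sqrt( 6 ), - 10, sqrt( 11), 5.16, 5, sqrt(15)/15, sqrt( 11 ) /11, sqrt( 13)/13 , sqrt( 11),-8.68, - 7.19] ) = [-10, -8.68,-7.19,  sqrt( 15)/15, sqrt( 13)/13, sqrt(11 ) /11,1/pi,sqrt( 11),sqrt( 11 ), 5, 5.16,8*sqrt( 6 )]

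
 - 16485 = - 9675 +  - 6810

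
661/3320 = 661/3320  =  0.20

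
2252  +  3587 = 5839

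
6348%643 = 561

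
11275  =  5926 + 5349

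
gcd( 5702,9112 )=2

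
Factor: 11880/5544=3^1*5^1* 7^ ( - 1) = 15/7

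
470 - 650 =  - 180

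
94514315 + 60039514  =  154553829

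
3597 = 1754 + 1843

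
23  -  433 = -410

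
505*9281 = 4686905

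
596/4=149= 149.00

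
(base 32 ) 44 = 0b10000100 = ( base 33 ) 40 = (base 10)132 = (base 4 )2010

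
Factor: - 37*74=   -  2738 = - 2^1* 37^2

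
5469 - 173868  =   - 168399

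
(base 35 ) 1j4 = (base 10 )1894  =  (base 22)3k2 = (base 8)3546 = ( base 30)234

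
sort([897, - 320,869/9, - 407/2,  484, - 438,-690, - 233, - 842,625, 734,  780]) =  [ - 842, - 690,  -  438, - 320, - 233, - 407/2, 869/9, 484,625,734,  780,897 ]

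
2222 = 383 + 1839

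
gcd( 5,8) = 1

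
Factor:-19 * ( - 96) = 2^5*3^1*19^1= 1824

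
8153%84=5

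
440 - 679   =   - 239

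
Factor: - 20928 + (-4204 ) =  - 25132 = - 2^2*61^1 * 103^1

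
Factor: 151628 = 2^2*37907^1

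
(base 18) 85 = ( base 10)149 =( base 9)175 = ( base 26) 5J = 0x95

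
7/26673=7/26673 = 0.00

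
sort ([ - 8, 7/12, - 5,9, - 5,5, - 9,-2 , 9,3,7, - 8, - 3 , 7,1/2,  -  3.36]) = [-9, - 8, - 8, - 5, - 5, - 3.36, - 3, - 2, 1/2,  7/12,3, 5,7, 7,9,9 ]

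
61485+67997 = 129482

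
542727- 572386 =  - 29659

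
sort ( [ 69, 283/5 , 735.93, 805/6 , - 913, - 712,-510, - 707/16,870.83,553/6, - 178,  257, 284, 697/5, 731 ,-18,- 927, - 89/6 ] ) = [ - 927, - 913, - 712, - 510, - 178, - 707/16, - 18, -89/6, 283/5,69, 553/6, 805/6, 697/5 , 257,284, 731,  735.93,870.83] 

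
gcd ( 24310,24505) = 65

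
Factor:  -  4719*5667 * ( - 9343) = 249855859539 = 3^2*11^2*13^1*1889^1*9343^1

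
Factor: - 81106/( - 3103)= 2^1*29^(-1) * 379^1=758/29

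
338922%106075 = 20697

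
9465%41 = 35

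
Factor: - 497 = - 7^1 * 71^1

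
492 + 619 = 1111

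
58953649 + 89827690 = 148781339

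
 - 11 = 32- 43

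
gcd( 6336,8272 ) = 176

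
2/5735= 2/5735 = 0.00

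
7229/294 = 24+173/294 = 24.59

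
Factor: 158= 2^1 * 79^1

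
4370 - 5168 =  - 798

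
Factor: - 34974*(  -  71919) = 2515295106= 2^1*3^4*29^1 * 61^1*67^1*131^1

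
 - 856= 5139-5995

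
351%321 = 30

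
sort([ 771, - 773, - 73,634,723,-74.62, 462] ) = [  -  773, - 74.62, - 73, 462, 634,723,771]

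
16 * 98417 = 1574672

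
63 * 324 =20412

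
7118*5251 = 37376618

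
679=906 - 227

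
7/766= 7/766 = 0.01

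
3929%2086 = 1843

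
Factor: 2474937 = 3^2*274993^1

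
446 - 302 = 144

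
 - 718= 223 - 941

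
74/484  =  37/242  =  0.15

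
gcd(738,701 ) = 1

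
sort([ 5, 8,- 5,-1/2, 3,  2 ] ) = [ - 5 ,-1/2, 2, 3,5, 8 ]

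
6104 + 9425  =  15529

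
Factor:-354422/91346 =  - 45673^( -1)*177211^1  =  - 177211/45673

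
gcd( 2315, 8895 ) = 5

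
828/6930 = 46/385 = 0.12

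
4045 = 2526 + 1519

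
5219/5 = 5219/5 =1043.80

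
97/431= 97/431 = 0.23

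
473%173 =127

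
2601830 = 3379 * 770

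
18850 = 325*58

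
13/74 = 13/74 = 0.18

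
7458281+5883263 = 13341544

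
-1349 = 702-2051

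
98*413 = 40474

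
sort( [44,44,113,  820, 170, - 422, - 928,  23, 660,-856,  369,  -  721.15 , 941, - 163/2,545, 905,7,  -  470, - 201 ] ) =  [ - 928,-856, - 721.15, -470, - 422, - 201, - 163/2, 7, 23 , 44,44, 113,170,369, 545  ,  660,820,905,941]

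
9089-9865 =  - 776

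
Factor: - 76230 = - 2^1*3^2 * 5^1 * 7^1 * 11^2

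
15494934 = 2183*7098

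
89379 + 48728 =138107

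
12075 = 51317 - 39242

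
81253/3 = 81253/3 = 27084.33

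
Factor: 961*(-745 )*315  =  -3^2 * 5^2*7^1*31^2*149^1 =- 225522675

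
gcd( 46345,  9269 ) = 9269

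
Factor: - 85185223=-103^1*827041^1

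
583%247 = 89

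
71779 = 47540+24239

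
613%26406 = 613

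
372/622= 186/311= 0.60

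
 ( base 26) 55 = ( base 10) 135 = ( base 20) 6F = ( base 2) 10000111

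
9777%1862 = 467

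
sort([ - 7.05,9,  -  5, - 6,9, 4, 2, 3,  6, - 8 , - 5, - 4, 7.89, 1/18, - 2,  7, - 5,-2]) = [ - 8, - 7.05, - 6 , - 5, - 5, - 5, - 4, - 2, - 2 , 1/18, 2,  3 , 4,6, 7, 7.89, 9, 9 ] 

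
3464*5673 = 19651272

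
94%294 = 94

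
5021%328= 101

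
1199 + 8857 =10056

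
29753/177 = 29753/177 = 168.10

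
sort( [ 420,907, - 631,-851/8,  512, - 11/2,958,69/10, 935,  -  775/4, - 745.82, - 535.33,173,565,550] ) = [ - 745.82, -631, - 535.33, - 775/4, - 851/8,  -  11/2,69/10, 173 , 420, 512,550, 565,907,935  ,  958 ]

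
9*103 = 927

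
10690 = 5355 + 5335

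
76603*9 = 689427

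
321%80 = 1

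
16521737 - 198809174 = -182287437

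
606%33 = 12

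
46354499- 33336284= 13018215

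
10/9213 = 10/9213=   0.00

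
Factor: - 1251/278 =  - 2^ ( - 1)*3^2=- 9/2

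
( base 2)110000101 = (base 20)j9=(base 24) g5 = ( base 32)C5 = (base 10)389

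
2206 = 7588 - 5382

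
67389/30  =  2246 + 3/10  =  2246.30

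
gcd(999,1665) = 333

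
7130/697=10 + 160/697 =10.23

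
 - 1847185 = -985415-861770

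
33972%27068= 6904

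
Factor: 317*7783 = 2467211 =43^1 * 181^1*317^1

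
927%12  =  3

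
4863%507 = 300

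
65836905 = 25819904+40017001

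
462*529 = 244398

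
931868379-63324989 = 868543390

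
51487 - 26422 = 25065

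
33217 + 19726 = 52943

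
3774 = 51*74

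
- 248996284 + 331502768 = 82506484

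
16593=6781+9812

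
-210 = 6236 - 6446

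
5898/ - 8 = -2949/4 = - 737.25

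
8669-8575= 94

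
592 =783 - 191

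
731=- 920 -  - 1651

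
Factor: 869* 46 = 2^1*11^1*23^1*79^1 = 39974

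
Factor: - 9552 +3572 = - 5980  =  - 2^2*5^1 * 13^1* 23^1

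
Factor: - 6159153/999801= - 3^(-1 )* 7^2*13^1 *293^1*10099^( - 1 ) = - 186641/30297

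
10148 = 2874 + 7274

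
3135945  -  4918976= - 1783031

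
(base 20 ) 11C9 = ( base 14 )321b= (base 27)BN9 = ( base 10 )8649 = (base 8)20711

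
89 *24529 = 2183081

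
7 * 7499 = 52493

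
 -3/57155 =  - 3/57155 = -0.00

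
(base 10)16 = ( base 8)20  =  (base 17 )g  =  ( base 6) 24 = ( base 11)15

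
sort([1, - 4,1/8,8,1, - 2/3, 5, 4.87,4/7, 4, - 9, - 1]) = [ -9, - 4, - 1, - 2/3,1/8, 4/7, 1, 1 , 4,4.87,  5,8 ]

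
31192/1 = 31192 = 31192.00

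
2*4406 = 8812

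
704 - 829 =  - 125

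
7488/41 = 182+ 26/41= 182.63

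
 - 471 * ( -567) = 267057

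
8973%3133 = 2707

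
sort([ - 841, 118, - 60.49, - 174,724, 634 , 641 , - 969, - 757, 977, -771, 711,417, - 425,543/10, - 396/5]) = [-969, - 841 , - 771, - 757, - 425, - 174, - 396/5, - 60.49, 543/10,118,417, 634,641, 711, 724,977]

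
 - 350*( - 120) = 42000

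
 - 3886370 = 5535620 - 9421990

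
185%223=185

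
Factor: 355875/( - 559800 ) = - 2^( - 3)*3^( - 1 )*5^1 * 13^1*73^1*311^( - 1) = -4745/7464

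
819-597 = 222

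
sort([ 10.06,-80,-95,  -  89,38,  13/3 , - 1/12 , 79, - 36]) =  [ - 95,  -  89 , - 80, - 36, - 1/12,13/3,  10.06,38 , 79 ]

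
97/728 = 97/728 = 0.13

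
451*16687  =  7525837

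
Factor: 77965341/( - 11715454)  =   - 2^( - 1 ) *3^1*19^1*31^1*44123^1 * 5857727^(- 1 )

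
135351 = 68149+67202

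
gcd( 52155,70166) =1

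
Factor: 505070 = 2^1*5^1*17^1*2971^1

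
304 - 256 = 48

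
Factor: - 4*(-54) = 216 = 2^3*3^3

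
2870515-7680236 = - 4809721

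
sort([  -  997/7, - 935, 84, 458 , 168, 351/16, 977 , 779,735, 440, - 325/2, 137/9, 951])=[ - 935, - 325/2,- 997/7, 137/9, 351/16, 84, 168,440,458,735, 779 , 951,977 ] 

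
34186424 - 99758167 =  - 65571743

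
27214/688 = 13607/344 =39.56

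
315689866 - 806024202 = - 490334336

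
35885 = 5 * 7177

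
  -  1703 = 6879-8582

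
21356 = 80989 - 59633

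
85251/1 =85251 =85251.00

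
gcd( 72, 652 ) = 4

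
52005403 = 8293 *6271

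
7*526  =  3682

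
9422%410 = 402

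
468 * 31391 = 14690988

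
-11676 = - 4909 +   -  6767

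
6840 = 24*285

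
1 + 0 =1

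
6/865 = 6/865 = 0.01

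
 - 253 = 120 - 373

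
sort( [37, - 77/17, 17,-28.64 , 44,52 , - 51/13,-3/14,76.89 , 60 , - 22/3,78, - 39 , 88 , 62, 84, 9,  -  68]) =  [ - 68,-39, - 28.64, - 22/3,-77/17, -51/13,-3/14 , 9,17,  37, 44,52,  60,62 , 76.89, 78 , 84,88]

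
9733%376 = 333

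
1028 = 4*257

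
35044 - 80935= -45891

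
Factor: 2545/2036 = 5/4 =2^( - 2 ) * 5^1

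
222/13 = 222/13  =  17.08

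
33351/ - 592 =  - 57 + 393/592 = - 56.34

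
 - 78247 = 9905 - 88152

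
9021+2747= 11768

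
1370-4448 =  - 3078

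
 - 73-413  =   - 486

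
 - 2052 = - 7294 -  - 5242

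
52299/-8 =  - 52299/8 =- 6537.38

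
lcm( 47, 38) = 1786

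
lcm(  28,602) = 1204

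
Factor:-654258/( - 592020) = 431/390= 2^ ( - 1)*3^( - 1 )*5^( - 1)*13^(- 1 )* 431^1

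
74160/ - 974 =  - 77+419/487=   -76.14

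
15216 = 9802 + 5414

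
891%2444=891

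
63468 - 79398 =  - 15930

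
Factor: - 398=- 2^1 * 199^1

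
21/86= 21/86 = 0.24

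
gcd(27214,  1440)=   2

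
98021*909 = 89101089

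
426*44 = 18744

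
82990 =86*965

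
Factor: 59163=3^1*13^1*37^1*41^1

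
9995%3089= 728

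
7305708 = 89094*82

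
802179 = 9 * 89131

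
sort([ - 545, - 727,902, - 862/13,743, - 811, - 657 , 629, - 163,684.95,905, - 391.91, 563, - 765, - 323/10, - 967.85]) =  [ - 967.85, - 811 , - 765, - 727 ,-657, - 545,-391.91, - 163, - 862/13, - 323/10, 563,629,684.95,743,  902, 905 ]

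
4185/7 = 597+6/7 = 597.86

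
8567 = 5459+3108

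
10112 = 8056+2056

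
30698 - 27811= 2887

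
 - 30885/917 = -30885/917 = - 33.68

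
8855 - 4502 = 4353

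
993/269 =993/269 = 3.69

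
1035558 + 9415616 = 10451174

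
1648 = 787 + 861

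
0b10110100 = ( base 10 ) 180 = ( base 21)8C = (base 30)60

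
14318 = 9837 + 4481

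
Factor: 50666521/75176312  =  2666659/3956648 = 2^(-3 )* 17^(-1 )*47^( - 1) * 619^( - 1) * 2666659^1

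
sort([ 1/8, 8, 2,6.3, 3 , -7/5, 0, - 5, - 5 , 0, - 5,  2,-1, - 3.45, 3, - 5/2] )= [ - 5, - 5, - 5 , - 3.45, - 5/2, - 7/5, - 1,0, 0,1/8,2, 2, 3, 3,6.3, 8 ] 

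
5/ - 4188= -5/4188 = - 0.00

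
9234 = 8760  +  474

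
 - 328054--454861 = 126807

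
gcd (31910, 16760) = 10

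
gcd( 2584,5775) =1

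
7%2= 1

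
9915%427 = 94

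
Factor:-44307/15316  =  -81/28 = -2^ ( - 2)*3^4 * 7^ ( - 1 )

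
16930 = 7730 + 9200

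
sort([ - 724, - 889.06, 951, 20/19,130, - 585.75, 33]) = [-889.06  , - 724 ,-585.75, 20/19,33,130,951 ] 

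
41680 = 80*521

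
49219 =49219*1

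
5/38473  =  5/38473  =  0.00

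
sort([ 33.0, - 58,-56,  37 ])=[ - 58, - 56 , 33.0,37 ] 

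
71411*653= 46631383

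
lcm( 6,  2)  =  6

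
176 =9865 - 9689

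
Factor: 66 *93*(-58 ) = -356004 = -2^2  *  3^2  *  11^1*29^1 *31^1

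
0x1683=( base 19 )FI6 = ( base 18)he3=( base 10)5763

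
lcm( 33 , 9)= 99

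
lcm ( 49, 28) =196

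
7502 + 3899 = 11401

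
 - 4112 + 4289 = 177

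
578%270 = 38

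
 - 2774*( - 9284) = 25753816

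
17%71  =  17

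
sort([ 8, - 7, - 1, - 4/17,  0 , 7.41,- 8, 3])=[ - 8, - 7, - 1, - 4/17,0, 3,7.41, 8] 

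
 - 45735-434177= -479912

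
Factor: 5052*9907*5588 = 279680316432 = 2^4*3^1*11^1*127^1*421^1*9907^1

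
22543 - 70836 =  - 48293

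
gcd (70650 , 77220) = 90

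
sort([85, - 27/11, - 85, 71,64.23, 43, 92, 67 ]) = [ - 85, - 27/11,43  ,  64.23 , 67 , 71,85, 92]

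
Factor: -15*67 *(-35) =3^1*5^2* 7^1*67^1=35175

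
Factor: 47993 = 11^1 * 4363^1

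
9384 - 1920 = 7464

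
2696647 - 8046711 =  - 5350064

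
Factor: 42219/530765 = 3^2* 5^( -1)* 19^ ( - 1 )*37^( - 1)*151^( - 1)*4691^1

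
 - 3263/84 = -39+13/84 = - 38.85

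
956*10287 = 9834372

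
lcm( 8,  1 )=8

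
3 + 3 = 6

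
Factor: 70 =2^1*5^1 * 7^1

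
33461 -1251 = 32210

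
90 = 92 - 2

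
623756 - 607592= 16164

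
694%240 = 214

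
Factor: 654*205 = 134070 = 2^1*3^1*5^1*41^1*109^1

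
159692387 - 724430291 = -564737904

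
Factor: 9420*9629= 2^2*3^1*5^1*157^1 * 9629^1 = 90705180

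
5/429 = 5/429 = 0.01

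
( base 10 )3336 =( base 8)6410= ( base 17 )B94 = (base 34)2u4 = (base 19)94B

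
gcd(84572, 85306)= 2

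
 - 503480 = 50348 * ( - 10)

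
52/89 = 52/89 = 0.58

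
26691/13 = 26691/13 = 2053.15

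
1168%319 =211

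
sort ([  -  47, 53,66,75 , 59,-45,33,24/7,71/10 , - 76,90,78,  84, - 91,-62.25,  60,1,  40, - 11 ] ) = [  -  91,-76,-62.25,  -  47, - 45, - 11, 1,24/7,71/10,33,40,53,59 , 60,  66, 75,78, 84,90]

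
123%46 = 31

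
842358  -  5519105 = -4676747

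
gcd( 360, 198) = 18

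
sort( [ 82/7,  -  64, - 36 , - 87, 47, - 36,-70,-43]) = [-87, - 70, - 64, - 43, - 36, -36,82/7, 47 ] 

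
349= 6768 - 6419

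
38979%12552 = 1323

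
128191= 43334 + 84857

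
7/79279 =7/79279 =0.00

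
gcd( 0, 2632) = 2632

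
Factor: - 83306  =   - 2^1 * 23^1*1811^1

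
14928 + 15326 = 30254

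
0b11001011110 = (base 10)1630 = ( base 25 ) 2f5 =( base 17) 5AF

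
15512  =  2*7756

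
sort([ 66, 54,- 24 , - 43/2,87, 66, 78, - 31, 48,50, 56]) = [ - 31, - 24,-43/2, 48,  50, 54, 56,66 , 66,78, 87]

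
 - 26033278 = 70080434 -96113712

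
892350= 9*99150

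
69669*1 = 69669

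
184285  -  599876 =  - 415591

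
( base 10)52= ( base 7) 103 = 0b110100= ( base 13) 40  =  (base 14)3a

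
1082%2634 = 1082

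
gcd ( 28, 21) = 7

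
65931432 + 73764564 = 139695996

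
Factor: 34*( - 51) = - 1734 = - 2^1*3^1 * 17^2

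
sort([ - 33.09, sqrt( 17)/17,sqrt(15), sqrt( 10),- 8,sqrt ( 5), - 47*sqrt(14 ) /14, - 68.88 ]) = [ - 68.88, - 33.09,  -  47*sqrt ( 14)/14,- 8, sqrt( 17) /17, sqrt (5),sqrt(10),sqrt( 15) ]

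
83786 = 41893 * 2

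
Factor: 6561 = 3^8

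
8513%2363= 1424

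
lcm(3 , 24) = 24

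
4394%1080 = 74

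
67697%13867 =12229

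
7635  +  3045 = 10680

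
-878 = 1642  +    -  2520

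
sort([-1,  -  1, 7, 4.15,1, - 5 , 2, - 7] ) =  [ - 7, - 5, - 1, -1,1, 2,4.15, 7 ] 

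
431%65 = 41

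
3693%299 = 105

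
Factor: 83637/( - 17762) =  - 2^( - 1)*  3^2*83^( - 1)*107^ ( - 1)*9293^1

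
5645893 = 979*5767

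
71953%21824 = 6481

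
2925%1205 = 515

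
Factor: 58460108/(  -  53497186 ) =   -  29230054/26748593 = - 2^1*7^1*47^(  -  1 )*151^(-1 ) * 3769^(-1 )*2087861^1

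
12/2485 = 12/2485=0.00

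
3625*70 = 253750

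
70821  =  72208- 1387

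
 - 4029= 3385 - 7414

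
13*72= 936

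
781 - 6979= - 6198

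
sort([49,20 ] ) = [20,49] 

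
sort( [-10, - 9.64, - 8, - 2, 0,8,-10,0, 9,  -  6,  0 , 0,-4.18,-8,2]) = [ - 10, - 10, - 9.64, - 8,-8, - 6, - 4.18, - 2, 0,0 , 0, 0, 2,  8, 9] 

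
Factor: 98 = 2^1*7^2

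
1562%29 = 25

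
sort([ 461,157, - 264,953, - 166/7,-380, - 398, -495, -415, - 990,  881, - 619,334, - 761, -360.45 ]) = [ - 990, - 761, - 619, - 495, - 415, - 398, - 380, - 360.45, - 264, - 166/7,157,334,461,881,953 ]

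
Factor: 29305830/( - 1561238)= - 3^1*5^1*7^( - 2)*89^(  -  1)*179^( - 1)*577^1*1693^1=-14652915/780619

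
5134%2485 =164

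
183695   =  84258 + 99437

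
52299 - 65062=-12763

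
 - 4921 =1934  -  6855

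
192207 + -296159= - 103952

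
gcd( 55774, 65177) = 1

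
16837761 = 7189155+9648606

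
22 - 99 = - 77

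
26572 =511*52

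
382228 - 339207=43021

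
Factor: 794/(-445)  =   -2^1*5^(  -  1 )*89^( - 1)*397^1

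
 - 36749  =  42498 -79247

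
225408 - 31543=193865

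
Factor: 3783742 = 2^1 * 43^1*43997^1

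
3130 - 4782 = -1652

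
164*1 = 164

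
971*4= 3884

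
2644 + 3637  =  6281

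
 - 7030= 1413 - 8443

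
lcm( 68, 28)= 476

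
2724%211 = 192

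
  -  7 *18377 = - 128639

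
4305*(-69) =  -297045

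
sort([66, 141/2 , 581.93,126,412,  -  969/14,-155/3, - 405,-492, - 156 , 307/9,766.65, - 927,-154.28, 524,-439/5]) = [ - 927, - 492,-405, -156, - 154.28, - 439/5,  -  969/14, - 155/3, 307/9,66, 141/2 , 126,  412,524, 581.93, 766.65]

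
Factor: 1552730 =2^1*5^1*23^1* 43^1*157^1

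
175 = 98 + 77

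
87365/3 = 29121 + 2/3 = 29121.67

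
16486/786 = 20 + 383/393 = 20.97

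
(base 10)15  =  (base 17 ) F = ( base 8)17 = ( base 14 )11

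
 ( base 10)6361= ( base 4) 1203121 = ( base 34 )5H3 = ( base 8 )14331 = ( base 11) 4863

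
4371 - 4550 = - 179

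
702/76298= 351/38149 =0.01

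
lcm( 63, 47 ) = 2961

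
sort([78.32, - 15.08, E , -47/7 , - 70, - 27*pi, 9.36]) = [ -27*pi, - 70, - 15.08, -47/7, E, 9.36,78.32 ] 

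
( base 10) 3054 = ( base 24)576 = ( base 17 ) a9b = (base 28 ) 3P2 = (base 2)101111101110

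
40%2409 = 40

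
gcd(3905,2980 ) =5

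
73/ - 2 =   -  73/2 = - 36.50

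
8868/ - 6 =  - 1478/1 = - 1478.00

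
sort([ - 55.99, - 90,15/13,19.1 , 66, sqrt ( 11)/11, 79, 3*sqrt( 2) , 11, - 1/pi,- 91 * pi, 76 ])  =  [  -  91*pi,  -  90,  -  55.99,-1/pi,sqrt( 11 ) /11, 15/13,  3*sqrt( 2), 11, 19.1, 66, 76, 79 ] 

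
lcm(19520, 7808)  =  39040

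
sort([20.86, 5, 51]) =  [ 5,20.86,51]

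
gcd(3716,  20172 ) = 4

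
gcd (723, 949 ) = 1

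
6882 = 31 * 222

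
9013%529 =20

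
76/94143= 76/94143 = 0.00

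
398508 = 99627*4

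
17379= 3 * 5793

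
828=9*92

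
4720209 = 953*4953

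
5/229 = 5/229 = 0.02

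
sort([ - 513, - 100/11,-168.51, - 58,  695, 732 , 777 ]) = [-513, - 168.51, - 58,-100/11,  695, 732, 777] 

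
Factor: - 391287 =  - 3^1*13^1  *  79^1 * 127^1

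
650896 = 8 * 81362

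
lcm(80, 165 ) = 2640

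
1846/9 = 1846/9=205.11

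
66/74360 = 3/3380  =  0.00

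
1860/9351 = 620/3117 = 0.20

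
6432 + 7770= 14202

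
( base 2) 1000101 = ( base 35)1Y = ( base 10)69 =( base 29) 2B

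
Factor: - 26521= - 11^1*2411^1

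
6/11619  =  2/3873  =  0.00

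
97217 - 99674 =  - 2457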